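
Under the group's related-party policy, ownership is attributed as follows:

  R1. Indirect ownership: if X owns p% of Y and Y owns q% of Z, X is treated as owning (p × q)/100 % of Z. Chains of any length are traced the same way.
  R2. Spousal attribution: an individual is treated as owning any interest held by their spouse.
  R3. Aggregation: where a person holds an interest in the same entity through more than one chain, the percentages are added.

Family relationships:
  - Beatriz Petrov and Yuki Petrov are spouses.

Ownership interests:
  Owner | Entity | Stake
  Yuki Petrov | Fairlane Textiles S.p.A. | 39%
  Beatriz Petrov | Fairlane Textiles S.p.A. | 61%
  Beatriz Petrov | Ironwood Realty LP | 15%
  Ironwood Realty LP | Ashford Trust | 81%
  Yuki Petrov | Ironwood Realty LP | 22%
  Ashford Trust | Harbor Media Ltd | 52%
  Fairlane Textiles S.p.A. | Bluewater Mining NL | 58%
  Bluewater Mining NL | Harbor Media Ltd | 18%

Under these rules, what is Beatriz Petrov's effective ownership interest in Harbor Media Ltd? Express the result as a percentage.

26.0244%

By spousal attribution (R2), Beatriz Petrov is treated as also owning Yuki Petrov's interest in Ironwood Realty LP, giving 15% + 22% = 37%.
By spousal attribution (R2), Beatriz Petrov is treated as also owning Yuki Petrov's interest in Fairlane Textiles S.p.A, giving 61% + 39% = 100%.
Chain via Ironwood Realty LP → Ashford Trust (R1): 37% × 81% × 52% = 15.5844% of Harbor Media Ltd.
Chain via Fairlane Textiles S.p.A. → Bluewater Mining NL (R1): 100% × 58% × 18% = 10.44% of Harbor Media Ltd.
Aggregating (R3): 15.5844% + 10.44% = 26.0244%.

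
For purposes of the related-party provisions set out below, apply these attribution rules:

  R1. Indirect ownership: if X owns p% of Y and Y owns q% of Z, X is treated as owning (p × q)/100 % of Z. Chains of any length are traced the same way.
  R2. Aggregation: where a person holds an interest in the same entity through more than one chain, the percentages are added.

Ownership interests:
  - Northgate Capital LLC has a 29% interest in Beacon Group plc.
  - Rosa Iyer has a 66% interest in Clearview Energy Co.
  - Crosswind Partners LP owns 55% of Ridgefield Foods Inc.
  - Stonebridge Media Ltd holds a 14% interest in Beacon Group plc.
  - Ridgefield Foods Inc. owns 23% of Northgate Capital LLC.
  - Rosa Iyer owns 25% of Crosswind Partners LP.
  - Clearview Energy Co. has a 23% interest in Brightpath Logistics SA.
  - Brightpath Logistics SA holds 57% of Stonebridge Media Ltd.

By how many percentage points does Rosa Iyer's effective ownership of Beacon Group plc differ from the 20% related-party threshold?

17.871511

Chain via Crosswind Partners LP → Ridgefield Foods Inc. → Northgate Capital LLC (R1): 25% × 55% × 23% × 29% = 0.917125% of Beacon Group plc.
Chain via Clearview Energy Co. → Brightpath Logistics SA → Stonebridge Media Ltd (R1): 66% × 23% × 57% × 14% = 1.211364% of Beacon Group plc.
Aggregating (R2): 0.917125% + 1.211364% = 2.128489%.
2.128489% falls short of the 20% threshold by 17.871511 percentage points.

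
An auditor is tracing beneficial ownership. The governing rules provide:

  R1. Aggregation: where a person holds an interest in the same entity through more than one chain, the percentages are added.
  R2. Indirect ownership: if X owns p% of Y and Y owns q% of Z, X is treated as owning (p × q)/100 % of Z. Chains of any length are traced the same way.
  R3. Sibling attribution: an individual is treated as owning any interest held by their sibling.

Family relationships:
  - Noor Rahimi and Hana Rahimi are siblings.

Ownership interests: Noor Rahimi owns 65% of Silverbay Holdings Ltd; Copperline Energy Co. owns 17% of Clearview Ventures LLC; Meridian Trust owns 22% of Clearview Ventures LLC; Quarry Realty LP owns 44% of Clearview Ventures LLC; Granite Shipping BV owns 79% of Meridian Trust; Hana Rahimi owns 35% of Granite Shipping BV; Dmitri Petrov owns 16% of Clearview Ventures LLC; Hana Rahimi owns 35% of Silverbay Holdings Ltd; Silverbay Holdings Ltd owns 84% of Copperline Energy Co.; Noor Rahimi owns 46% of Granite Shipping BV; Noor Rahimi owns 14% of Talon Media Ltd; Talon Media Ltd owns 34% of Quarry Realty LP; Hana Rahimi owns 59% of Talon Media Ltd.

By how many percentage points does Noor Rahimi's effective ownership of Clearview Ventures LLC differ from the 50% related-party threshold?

10.7214

By sibling attribution (R3), Noor Rahimi is treated as also owning Hana Rahimi's interest in Granite Shipping BV, giving 46% + 35% = 81%.
By sibling attribution (R3), Noor Rahimi is treated as also owning Hana Rahimi's interest in Talon Media Ltd, giving 14% + 59% = 73%.
By sibling attribution (R3), Noor Rahimi is treated as also owning Hana Rahimi's interest in Silverbay Holdings Ltd, giving 65% + 35% = 100%.
Chain via Granite Shipping BV → Meridian Trust (R2): 81% × 79% × 22% = 14.0778% of Clearview Ventures LLC.
Chain via Talon Media Ltd → Quarry Realty LP (R2): 73% × 34% × 44% = 10.9208% of Clearview Ventures LLC.
Chain via Silverbay Holdings Ltd → Copperline Energy Co. (R2): 100% × 84% × 17% = 14.28% of Clearview Ventures LLC.
Aggregating (R1): 14.0778% + 10.9208% + 14.28% = 39.2786%.
39.2786% falls short of the 50% threshold by 10.7214 percentage points.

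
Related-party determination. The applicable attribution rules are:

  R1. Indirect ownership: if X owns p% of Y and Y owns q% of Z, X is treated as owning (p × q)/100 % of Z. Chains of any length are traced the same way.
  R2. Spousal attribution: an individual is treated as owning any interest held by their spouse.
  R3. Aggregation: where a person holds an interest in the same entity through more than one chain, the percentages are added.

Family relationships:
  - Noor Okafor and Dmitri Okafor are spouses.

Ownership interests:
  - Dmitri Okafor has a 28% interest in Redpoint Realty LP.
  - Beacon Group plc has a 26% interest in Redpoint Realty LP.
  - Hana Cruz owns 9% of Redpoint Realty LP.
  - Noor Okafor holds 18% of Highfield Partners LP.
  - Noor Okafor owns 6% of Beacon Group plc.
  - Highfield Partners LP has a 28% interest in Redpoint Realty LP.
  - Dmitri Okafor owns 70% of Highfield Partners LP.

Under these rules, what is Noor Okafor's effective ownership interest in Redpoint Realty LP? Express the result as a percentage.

By spousal attribution (R2), Noor Okafor is treated as also owning Dmitri Okafor's interest in Highfield Partners LP, giving 18% + 70% = 88%.
By spousal attribution (R2), Noor Okafor is treated as owning Dmitri Okafor's 28% interest in Redpoint Realty LP.
Chain via Beacon Group plc (R1): 6% × 26% = 1.56% of Redpoint Realty LP.
Chain via Highfield Partners LP (R1): 88% × 28% = 24.64% of Redpoint Realty LP.
Direct interest in Redpoint Realty LP: 28%.
Aggregating (R3): 1.56% + 24.64% + 28% = 54.2%.

54.2%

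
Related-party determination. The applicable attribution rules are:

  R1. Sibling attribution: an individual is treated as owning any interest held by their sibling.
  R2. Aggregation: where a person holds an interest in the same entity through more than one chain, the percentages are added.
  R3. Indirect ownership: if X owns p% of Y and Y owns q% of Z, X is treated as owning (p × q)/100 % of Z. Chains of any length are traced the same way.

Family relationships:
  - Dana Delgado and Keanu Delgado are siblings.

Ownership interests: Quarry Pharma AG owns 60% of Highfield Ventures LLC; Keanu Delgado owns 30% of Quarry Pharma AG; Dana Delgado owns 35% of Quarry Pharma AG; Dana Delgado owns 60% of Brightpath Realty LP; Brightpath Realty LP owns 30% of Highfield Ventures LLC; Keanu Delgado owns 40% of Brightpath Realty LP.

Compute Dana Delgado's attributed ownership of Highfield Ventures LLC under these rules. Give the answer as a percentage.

69%

By sibling attribution (R1), Dana Delgado is treated as also owning Keanu Delgado's interest in Quarry Pharma AG, giving 35% + 30% = 65%.
By sibling attribution (R1), Dana Delgado is treated as also owning Keanu Delgado's interest in Brightpath Realty LP, giving 60% + 40% = 100%.
Chain via Quarry Pharma AG (R3): 65% × 60% = 39% of Highfield Ventures LLC.
Chain via Brightpath Realty LP (R3): 100% × 30% = 30% of Highfield Ventures LLC.
Aggregating (R2): 39% + 30% = 69%.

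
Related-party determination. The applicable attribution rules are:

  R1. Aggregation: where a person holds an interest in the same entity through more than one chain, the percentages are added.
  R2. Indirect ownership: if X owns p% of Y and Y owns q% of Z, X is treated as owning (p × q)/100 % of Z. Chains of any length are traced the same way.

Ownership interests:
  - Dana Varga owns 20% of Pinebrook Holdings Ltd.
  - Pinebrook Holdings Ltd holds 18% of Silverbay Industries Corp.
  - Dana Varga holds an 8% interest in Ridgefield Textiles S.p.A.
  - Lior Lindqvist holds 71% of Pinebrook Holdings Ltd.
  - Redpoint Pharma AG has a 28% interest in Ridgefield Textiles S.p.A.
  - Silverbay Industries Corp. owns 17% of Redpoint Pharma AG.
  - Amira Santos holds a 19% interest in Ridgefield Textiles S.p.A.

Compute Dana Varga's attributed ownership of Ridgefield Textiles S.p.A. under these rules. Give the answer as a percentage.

8.17136%

Chain via Pinebrook Holdings Ltd → Silverbay Industries Corp. → Redpoint Pharma AG (R2): 20% × 18% × 17% × 28% = 0.17136% of Ridgefield Textiles S.p.A.
Direct interest in Ridgefield Textiles S.p.A: 8%.
Aggregating (R1): 0.17136% + 8% = 8.17136%.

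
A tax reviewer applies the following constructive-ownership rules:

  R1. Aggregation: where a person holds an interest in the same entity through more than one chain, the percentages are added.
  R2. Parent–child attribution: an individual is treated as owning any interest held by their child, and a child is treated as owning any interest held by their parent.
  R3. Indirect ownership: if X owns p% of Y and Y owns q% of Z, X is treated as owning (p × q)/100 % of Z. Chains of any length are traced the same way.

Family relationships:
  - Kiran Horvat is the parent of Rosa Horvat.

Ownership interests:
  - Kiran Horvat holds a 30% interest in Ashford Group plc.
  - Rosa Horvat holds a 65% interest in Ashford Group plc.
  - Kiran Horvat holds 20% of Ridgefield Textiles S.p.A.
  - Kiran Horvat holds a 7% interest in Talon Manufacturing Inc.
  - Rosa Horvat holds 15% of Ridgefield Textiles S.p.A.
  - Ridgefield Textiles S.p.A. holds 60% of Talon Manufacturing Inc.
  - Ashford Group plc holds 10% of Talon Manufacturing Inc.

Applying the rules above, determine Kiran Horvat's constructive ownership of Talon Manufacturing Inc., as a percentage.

37.5%

By parent–child attribution (R2), Kiran Horvat is treated as also owning Rosa Horvat's interest in Ashford Group plc, giving 30% + 65% = 95%.
By parent–child attribution (R2), Kiran Horvat is treated as also owning Rosa Horvat's interest in Ridgefield Textiles S.p.A, giving 20% + 15% = 35%.
Chain via Ashford Group plc (R3): 95% × 10% = 9.5% of Talon Manufacturing Inc.
Chain via Ridgefield Textiles S.p.A. (R3): 35% × 60% = 21% of Talon Manufacturing Inc.
Direct interest in Talon Manufacturing Inc: 7%.
Aggregating (R1): 9.5% + 21% + 7% = 37.5%.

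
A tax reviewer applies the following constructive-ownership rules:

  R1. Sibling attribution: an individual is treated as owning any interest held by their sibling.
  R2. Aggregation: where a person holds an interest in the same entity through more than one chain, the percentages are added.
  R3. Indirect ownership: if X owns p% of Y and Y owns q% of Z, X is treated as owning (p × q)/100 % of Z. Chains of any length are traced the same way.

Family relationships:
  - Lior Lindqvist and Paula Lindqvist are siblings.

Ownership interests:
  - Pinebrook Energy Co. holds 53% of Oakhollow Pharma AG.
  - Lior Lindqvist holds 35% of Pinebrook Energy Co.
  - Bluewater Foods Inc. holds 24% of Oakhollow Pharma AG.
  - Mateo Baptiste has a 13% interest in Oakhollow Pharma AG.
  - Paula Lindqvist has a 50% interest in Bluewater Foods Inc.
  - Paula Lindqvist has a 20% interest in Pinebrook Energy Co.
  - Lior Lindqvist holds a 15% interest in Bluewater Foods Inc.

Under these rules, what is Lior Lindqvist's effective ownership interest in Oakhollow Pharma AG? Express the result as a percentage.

By sibling attribution (R1), Lior Lindqvist is treated as also owning Paula Lindqvist's interest in Bluewater Foods Inc, giving 15% + 50% = 65%.
By sibling attribution (R1), Lior Lindqvist is treated as also owning Paula Lindqvist's interest in Pinebrook Energy Co, giving 35% + 20% = 55%.
Chain via Bluewater Foods Inc. (R3): 65% × 24% = 15.6% of Oakhollow Pharma AG.
Chain via Pinebrook Energy Co. (R3): 55% × 53% = 29.15% of Oakhollow Pharma AG.
Aggregating (R2): 15.6% + 29.15% = 44.75%.

44.75%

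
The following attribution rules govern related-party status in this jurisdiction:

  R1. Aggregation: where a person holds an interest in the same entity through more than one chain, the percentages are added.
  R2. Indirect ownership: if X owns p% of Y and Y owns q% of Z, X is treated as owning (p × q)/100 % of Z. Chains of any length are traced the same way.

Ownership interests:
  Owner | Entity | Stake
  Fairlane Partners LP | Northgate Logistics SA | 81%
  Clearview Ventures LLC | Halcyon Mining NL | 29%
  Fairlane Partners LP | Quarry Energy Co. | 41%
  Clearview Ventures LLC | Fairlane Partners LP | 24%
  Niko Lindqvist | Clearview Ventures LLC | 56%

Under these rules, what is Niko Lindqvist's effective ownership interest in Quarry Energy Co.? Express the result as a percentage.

5.5104%

Chain via Clearview Ventures LLC → Fairlane Partners LP (R2): 56% × 24% × 41% = 5.5104% of Quarry Energy Co.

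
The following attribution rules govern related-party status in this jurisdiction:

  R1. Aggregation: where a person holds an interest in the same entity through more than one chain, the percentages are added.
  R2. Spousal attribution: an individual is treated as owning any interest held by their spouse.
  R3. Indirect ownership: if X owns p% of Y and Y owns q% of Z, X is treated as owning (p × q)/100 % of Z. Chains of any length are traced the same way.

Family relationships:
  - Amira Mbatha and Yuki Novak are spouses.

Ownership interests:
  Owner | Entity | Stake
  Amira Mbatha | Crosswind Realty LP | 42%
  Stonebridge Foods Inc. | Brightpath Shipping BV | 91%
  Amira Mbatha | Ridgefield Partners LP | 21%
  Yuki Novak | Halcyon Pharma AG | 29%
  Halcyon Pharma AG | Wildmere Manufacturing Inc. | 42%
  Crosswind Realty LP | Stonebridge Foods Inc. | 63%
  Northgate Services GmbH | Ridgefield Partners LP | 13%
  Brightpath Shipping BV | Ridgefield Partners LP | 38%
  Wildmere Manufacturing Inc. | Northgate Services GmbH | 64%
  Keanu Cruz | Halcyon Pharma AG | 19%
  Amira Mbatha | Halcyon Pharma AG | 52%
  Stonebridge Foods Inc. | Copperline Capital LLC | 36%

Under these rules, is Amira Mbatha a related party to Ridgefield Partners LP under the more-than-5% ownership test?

By spousal attribution (R2), Amira Mbatha is treated as also owning Yuki Novak's interest in Halcyon Pharma AG, giving 52% + 29% = 81%.
Chain via Crosswind Realty LP → Stonebridge Foods Inc. → Brightpath Shipping BV (R3): 42% × 63% × 91% × 38% = 9.149868% of Ridgefield Partners LP.
Chain via Halcyon Pharma AG → Wildmere Manufacturing Inc. → Northgate Services GmbH (R3): 81% × 42% × 64% × 13% = 2.830464% of Ridgefield Partners LP.
Direct interest in Ridgefield Partners LP: 21%.
Aggregating (R1): 9.149868% + 2.830464% + 21% = 32.980332%.
32.980332% exceeds the 5% threshold, so Amira is a related party to Ridgefield Partners LP.

Yes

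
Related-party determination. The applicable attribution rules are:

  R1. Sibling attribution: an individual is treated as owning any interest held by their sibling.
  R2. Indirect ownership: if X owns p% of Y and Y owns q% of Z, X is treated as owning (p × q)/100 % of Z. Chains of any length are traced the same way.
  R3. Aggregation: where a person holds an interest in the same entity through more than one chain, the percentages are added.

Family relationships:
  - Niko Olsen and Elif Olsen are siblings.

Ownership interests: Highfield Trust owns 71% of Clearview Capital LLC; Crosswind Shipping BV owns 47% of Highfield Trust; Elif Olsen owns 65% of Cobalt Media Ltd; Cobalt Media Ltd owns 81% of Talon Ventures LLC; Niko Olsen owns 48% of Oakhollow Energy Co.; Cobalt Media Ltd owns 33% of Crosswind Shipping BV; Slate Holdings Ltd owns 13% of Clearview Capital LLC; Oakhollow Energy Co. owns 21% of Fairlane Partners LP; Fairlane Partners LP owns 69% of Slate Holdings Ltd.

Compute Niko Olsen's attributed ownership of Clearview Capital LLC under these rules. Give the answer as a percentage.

By sibling attribution (R1), Niko Olsen is treated as owning Elif Olsen's 65% interest in Cobalt Media Ltd.
Chain via Oakhollow Energy Co. → Fairlane Partners LP → Slate Holdings Ltd (R2): 48% × 21% × 69% × 13% = 0.904176% of Clearview Capital LLC.
Chain via Cobalt Media Ltd → Crosswind Shipping BV → Highfield Trust (R2): 65% × 33% × 47% × 71% = 7.157865% of Clearview Capital LLC.
Aggregating (R3): 0.904176% + 7.157865% = 8.062041%.

8.062041%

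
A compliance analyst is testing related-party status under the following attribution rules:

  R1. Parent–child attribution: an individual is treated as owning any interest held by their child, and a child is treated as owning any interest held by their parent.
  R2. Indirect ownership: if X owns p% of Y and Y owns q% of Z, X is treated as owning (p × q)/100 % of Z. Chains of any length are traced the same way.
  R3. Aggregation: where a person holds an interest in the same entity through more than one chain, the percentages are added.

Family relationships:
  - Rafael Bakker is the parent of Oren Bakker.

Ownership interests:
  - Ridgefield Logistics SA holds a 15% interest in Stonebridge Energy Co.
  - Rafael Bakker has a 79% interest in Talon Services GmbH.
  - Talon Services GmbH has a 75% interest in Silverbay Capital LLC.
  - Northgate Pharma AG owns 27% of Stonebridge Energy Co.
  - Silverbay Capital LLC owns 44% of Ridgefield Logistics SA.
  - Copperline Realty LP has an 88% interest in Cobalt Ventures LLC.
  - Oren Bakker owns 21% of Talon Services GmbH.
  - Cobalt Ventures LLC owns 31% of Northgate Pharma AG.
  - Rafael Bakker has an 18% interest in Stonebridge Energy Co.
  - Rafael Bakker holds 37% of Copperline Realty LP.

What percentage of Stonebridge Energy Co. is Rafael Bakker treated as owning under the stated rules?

25.675272%

By parent–child attribution (R1), Rafael Bakker is treated as also owning Oren Bakker's interest in Talon Services GmbH, giving 79% + 21% = 100%.
Chain via Talon Services GmbH → Silverbay Capital LLC → Ridgefield Logistics SA (R2): 100% × 75% × 44% × 15% = 4.95% of Stonebridge Energy Co.
Chain via Copperline Realty LP → Cobalt Ventures LLC → Northgate Pharma AG (R2): 37% × 88% × 31% × 27% = 2.725272% of Stonebridge Energy Co.
Direct interest in Stonebridge Energy Co: 18%.
Aggregating (R3): 4.95% + 2.725272% + 18% = 25.675272%.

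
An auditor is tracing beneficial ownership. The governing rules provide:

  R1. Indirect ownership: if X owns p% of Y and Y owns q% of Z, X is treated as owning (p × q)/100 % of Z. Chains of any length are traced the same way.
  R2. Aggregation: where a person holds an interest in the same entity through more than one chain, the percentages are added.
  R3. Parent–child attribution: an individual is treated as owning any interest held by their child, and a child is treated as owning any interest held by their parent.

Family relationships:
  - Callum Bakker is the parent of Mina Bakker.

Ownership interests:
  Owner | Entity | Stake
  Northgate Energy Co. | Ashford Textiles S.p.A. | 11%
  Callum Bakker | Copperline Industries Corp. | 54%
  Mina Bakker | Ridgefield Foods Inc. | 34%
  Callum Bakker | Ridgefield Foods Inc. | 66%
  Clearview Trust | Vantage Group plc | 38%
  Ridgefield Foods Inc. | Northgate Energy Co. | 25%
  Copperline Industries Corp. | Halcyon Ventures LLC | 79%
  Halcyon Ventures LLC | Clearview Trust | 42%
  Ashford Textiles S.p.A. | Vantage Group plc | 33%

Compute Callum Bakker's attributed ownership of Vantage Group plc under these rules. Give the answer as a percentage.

7.716036%

By parent–child attribution (R3), Callum Bakker is treated as also owning Mina Bakker's interest in Ridgefield Foods Inc, giving 66% + 34% = 100%.
Chain via Ridgefield Foods Inc. → Northgate Energy Co. → Ashford Textiles S.p.A. (R1): 100% × 25% × 11% × 33% = 0.9075% of Vantage Group plc.
Chain via Copperline Industries Corp. → Halcyon Ventures LLC → Clearview Trust (R1): 54% × 79% × 42% × 38% = 6.808536% of Vantage Group plc.
Aggregating (R2): 0.9075% + 6.808536% = 7.716036%.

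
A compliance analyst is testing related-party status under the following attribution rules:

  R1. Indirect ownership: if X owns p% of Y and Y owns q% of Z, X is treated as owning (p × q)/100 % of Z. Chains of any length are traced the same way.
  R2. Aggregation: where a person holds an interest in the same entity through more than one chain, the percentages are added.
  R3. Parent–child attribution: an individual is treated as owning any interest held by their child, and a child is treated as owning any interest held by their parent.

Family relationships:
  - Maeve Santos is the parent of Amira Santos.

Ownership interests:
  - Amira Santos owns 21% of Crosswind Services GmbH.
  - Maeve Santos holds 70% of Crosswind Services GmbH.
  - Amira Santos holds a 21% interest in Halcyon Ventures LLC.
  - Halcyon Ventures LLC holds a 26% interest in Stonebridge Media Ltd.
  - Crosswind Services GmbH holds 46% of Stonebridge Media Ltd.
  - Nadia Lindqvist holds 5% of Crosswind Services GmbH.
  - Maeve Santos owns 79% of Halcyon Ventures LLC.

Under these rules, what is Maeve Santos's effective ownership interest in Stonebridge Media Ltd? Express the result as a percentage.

67.86%

By parent–child attribution (R3), Maeve Santos is treated as also owning Amira Santos's interest in Crosswind Services GmbH, giving 70% + 21% = 91%.
By parent–child attribution (R3), Maeve Santos is treated as also owning Amira Santos's interest in Halcyon Ventures LLC, giving 79% + 21% = 100%.
Chain via Crosswind Services GmbH (R1): 91% × 46% = 41.86% of Stonebridge Media Ltd.
Chain via Halcyon Ventures LLC (R1): 100% × 26% = 26% of Stonebridge Media Ltd.
Aggregating (R2): 41.86% + 26% = 67.86%.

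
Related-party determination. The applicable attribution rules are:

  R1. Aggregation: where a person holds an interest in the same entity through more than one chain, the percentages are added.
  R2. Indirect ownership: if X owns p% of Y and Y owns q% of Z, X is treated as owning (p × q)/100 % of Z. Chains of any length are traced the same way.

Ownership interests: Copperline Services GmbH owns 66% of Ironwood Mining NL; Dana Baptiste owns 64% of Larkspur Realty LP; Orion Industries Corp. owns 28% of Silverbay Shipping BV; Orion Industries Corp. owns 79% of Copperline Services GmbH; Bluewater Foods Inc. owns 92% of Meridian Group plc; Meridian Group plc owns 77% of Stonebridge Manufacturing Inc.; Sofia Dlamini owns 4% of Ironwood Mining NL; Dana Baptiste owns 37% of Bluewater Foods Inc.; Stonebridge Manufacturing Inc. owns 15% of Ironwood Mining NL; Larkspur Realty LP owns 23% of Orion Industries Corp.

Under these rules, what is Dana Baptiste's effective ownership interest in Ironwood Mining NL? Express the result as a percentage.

Chain via Bluewater Foods Inc. → Meridian Group plc → Stonebridge Manufacturing Inc. (R2): 37% × 92% × 77% × 15% = 3.93162% of Ironwood Mining NL.
Chain via Larkspur Realty LP → Orion Industries Corp. → Copperline Services GmbH (R2): 64% × 23% × 79% × 66% = 7.675008% of Ironwood Mining NL.
Aggregating (R1): 3.93162% + 7.675008% = 11.606628%.

11.606628%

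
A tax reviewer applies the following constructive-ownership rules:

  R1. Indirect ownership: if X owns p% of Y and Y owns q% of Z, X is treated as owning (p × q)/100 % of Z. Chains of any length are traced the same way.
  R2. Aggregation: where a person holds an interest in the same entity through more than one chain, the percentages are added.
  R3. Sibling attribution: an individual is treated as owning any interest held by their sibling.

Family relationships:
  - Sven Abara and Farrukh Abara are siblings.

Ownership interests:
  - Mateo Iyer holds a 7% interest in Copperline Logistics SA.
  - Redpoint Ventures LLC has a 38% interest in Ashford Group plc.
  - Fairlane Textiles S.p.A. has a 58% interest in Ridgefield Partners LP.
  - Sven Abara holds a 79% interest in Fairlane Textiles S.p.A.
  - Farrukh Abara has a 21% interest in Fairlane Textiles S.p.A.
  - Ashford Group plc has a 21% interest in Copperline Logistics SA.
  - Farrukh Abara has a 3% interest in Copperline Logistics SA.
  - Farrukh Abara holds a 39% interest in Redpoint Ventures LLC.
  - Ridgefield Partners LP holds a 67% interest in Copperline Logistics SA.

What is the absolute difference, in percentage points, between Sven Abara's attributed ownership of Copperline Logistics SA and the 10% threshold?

34.9722

By sibling attribution (R3), Sven Abara is treated as also owning Farrukh Abara's interest in Fairlane Textiles S.p.A, giving 79% + 21% = 100%.
By sibling attribution (R3), Sven Abara is treated as owning Farrukh Abara's 39% interest in Redpoint Ventures LLC.
By sibling attribution (R3), Sven Abara is treated as owning Farrukh Abara's 3% interest in Copperline Logistics SA.
Chain via Fairlane Textiles S.p.A. → Ridgefield Partners LP (R1): 100% × 58% × 67% = 38.86% of Copperline Logistics SA.
Chain via Redpoint Ventures LLC → Ashford Group plc (R1): 39% × 38% × 21% = 3.1122% of Copperline Logistics SA.
Direct interest in Copperline Logistics SA: 3%.
Aggregating (R2): 38.86% + 3.1122% + 3% = 44.9722%.
44.9722% exceeds the 10% threshold by 34.9722 percentage points.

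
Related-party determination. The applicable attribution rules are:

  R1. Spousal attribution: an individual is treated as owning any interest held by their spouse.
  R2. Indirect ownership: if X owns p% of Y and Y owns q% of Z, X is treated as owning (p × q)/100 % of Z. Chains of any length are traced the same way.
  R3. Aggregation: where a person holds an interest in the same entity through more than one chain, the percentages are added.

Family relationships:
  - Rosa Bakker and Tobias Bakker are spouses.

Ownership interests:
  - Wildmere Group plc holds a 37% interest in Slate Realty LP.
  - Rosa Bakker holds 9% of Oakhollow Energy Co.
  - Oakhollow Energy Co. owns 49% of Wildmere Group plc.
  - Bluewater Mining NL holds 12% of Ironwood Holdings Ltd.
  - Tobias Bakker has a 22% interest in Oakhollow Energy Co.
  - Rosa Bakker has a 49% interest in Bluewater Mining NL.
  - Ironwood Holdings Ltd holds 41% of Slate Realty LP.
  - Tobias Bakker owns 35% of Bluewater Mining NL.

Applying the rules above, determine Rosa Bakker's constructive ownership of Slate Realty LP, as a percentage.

9.7531%

By spousal attribution (R1), Rosa Bakker is treated as also owning Tobias Bakker's interest in Bluewater Mining NL, giving 49% + 35% = 84%.
By spousal attribution (R1), Rosa Bakker is treated as also owning Tobias Bakker's interest in Oakhollow Energy Co, giving 9% + 22% = 31%.
Chain via Bluewater Mining NL → Ironwood Holdings Ltd (R2): 84% × 12% × 41% = 4.1328% of Slate Realty LP.
Chain via Oakhollow Energy Co. → Wildmere Group plc (R2): 31% × 49% × 37% = 5.6203% of Slate Realty LP.
Aggregating (R3): 4.1328% + 5.6203% = 9.7531%.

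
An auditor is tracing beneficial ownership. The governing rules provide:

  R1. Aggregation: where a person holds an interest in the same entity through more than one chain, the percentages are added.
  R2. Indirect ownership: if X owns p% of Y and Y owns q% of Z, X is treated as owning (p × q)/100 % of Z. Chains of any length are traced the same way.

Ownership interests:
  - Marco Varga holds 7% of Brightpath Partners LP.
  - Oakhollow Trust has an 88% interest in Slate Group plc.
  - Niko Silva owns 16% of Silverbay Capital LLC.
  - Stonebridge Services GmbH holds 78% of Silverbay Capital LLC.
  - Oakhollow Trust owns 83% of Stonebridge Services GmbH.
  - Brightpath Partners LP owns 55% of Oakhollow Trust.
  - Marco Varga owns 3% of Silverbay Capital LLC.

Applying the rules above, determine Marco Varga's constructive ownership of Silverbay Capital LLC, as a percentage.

5.49249%

Chain via Brightpath Partners LP → Oakhollow Trust → Stonebridge Services GmbH (R2): 7% × 55% × 83% × 78% = 2.49249% of Silverbay Capital LLC.
Direct interest in Silverbay Capital LLC: 3%.
Aggregating (R1): 2.49249% + 3% = 5.49249%.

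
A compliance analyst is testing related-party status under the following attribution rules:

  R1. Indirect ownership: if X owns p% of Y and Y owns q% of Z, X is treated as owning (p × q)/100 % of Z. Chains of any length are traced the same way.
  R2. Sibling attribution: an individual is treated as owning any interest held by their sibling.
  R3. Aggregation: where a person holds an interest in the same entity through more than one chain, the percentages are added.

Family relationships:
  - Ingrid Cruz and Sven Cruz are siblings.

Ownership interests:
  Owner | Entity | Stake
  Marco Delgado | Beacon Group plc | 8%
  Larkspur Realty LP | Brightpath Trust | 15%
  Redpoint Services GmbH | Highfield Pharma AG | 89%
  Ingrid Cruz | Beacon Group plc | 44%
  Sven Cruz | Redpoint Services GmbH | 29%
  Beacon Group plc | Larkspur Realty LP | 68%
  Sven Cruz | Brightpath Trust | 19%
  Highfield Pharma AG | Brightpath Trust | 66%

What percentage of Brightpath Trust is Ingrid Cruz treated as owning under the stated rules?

By sibling attribution (R2), Ingrid Cruz is treated as owning Sven Cruz's 29% interest in Redpoint Services GmbH.
By sibling attribution (R2), Ingrid Cruz is treated as owning Sven Cruz's 19% interest in Brightpath Trust.
Chain via Beacon Group plc → Larkspur Realty LP (R1): 44% × 68% × 15% = 4.488% of Brightpath Trust.
Chain via Redpoint Services GmbH → Highfield Pharma AG (R1): 29% × 89% × 66% = 17.0346% of Brightpath Trust.
Direct interest in Brightpath Trust: 19%.
Aggregating (R3): 4.488% + 17.0346% + 19% = 40.5226%.

40.5226%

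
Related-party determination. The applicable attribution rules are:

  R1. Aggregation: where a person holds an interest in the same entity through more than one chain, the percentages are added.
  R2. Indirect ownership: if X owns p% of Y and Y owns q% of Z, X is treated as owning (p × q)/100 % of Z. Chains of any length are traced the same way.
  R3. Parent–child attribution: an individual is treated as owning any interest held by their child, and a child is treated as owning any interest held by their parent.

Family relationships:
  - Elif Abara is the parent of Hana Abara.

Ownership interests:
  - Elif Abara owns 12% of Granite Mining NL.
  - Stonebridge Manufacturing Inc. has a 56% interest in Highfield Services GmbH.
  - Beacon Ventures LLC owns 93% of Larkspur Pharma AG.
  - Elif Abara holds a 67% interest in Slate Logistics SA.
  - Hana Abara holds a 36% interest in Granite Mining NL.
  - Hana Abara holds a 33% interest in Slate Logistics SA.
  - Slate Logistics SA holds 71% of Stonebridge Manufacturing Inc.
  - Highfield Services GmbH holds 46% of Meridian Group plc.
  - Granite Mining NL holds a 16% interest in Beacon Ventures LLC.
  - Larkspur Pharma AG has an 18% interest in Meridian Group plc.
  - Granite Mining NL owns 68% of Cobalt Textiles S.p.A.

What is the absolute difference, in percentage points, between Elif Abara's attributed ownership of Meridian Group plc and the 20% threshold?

By parent–child attribution (R3), Elif Abara is treated as also owning Hana Abara's interest in Slate Logistics SA, giving 67% + 33% = 100%.
By parent–child attribution (R3), Elif Abara is treated as also owning Hana Abara's interest in Granite Mining NL, giving 12% + 36% = 48%.
Chain via Slate Logistics SA → Stonebridge Manufacturing Inc. → Highfield Services GmbH (R2): 100% × 71% × 56% × 46% = 18.2896% of Meridian Group plc.
Chain via Granite Mining NL → Beacon Ventures LLC → Larkspur Pharma AG (R2): 48% × 16% × 93% × 18% = 1.285632% of Meridian Group plc.
Aggregating (R1): 18.2896% + 1.285632% = 19.575232%.
19.575232% falls short of the 20% threshold by 0.424768 percentage points.

0.424768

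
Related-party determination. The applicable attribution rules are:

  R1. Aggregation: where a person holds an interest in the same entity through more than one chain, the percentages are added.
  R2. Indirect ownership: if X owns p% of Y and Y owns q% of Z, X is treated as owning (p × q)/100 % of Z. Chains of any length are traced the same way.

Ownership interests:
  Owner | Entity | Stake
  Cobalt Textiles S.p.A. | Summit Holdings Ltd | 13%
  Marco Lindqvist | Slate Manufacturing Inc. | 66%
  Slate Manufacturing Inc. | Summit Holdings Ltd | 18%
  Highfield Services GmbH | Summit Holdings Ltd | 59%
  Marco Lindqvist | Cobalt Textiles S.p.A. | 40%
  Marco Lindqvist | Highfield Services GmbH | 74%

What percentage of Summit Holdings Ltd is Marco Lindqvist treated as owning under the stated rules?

60.74%

Chain via Cobalt Textiles S.p.A. (R2): 40% × 13% = 5.2% of Summit Holdings Ltd.
Chain via Highfield Services GmbH (R2): 74% × 59% = 43.66% of Summit Holdings Ltd.
Chain via Slate Manufacturing Inc. (R2): 66% × 18% = 11.88% of Summit Holdings Ltd.
Aggregating (R1): 5.2% + 43.66% + 11.88% = 60.74%.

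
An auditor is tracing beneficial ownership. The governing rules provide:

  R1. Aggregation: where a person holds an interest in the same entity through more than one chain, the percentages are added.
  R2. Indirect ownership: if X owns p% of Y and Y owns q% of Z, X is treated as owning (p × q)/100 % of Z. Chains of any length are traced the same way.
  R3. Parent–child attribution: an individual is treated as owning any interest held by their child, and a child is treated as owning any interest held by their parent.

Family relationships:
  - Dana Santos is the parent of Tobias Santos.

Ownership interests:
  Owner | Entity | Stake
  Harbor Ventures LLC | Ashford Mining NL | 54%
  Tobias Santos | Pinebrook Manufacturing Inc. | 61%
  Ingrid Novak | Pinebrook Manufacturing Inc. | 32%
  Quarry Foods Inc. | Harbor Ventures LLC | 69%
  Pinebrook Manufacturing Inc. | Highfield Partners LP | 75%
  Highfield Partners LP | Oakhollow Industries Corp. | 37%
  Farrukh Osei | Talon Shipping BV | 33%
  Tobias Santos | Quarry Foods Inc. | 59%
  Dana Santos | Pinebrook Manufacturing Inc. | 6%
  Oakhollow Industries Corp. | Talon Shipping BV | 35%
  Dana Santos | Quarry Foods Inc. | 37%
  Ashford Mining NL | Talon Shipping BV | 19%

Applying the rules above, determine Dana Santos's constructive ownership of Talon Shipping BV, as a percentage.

13.303599%

By parent–child attribution (R3), Dana Santos is treated as also owning Tobias Santos's interest in Quarry Foods Inc, giving 37% + 59% = 96%.
By parent–child attribution (R3), Dana Santos is treated as also owning Tobias Santos's interest in Pinebrook Manufacturing Inc, giving 6% + 61% = 67%.
Chain via Quarry Foods Inc. → Harbor Ventures LLC → Ashford Mining NL (R2): 96% × 69% × 54% × 19% = 6.796224% of Talon Shipping BV.
Chain via Pinebrook Manufacturing Inc. → Highfield Partners LP → Oakhollow Industries Corp. (R2): 67% × 75% × 37% × 35% = 6.507375% of Talon Shipping BV.
Aggregating (R1): 6.796224% + 6.507375% = 13.303599%.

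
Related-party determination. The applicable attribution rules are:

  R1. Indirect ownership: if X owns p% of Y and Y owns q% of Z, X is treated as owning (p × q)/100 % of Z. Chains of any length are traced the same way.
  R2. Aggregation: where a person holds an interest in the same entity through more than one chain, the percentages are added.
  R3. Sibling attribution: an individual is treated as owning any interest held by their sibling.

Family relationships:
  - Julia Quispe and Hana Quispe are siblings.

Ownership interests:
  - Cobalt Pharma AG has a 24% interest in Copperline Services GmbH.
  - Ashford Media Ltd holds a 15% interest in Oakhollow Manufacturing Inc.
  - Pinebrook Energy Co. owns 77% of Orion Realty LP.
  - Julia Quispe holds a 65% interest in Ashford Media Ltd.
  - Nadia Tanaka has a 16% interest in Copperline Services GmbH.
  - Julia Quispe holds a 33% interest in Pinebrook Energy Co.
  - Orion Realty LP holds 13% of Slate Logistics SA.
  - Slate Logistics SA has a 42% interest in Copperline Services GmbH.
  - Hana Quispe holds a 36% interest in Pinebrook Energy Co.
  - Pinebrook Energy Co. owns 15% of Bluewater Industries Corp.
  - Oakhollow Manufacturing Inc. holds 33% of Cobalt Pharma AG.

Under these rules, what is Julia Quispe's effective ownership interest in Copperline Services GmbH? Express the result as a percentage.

3.673098%

By sibling attribution (R3), Julia Quispe is treated as also owning Hana Quispe's interest in Pinebrook Energy Co, giving 33% + 36% = 69%.
Chain via Pinebrook Energy Co. → Orion Realty LP → Slate Logistics SA (R1): 69% × 77% × 13% × 42% = 2.900898% of Copperline Services GmbH.
Chain via Ashford Media Ltd → Oakhollow Manufacturing Inc. → Cobalt Pharma AG (R1): 65% × 15% × 33% × 24% = 0.7722% of Copperline Services GmbH.
Aggregating (R2): 2.900898% + 0.7722% = 3.673098%.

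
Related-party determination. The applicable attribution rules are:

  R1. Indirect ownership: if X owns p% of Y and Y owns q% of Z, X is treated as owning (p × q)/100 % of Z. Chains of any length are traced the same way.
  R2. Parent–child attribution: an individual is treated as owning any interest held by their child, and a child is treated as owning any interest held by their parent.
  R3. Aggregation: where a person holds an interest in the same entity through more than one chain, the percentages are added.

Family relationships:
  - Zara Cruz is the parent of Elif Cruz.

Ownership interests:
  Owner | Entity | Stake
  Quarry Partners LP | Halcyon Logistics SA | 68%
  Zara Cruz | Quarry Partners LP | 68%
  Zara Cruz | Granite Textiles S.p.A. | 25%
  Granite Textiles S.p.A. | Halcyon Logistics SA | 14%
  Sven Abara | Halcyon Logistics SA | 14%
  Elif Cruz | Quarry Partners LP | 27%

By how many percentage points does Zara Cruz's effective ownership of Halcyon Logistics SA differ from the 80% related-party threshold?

11.9

By parent–child attribution (R2), Zara Cruz is treated as also owning Elif Cruz's interest in Quarry Partners LP, giving 68% + 27% = 95%.
Chain via Granite Textiles S.p.A. (R1): 25% × 14% = 3.5% of Halcyon Logistics SA.
Chain via Quarry Partners LP (R1): 95% × 68% = 64.6% of Halcyon Logistics SA.
Aggregating (R3): 3.5% + 64.6% = 68.1%.
68.1% falls short of the 80% threshold by 11.9 percentage points.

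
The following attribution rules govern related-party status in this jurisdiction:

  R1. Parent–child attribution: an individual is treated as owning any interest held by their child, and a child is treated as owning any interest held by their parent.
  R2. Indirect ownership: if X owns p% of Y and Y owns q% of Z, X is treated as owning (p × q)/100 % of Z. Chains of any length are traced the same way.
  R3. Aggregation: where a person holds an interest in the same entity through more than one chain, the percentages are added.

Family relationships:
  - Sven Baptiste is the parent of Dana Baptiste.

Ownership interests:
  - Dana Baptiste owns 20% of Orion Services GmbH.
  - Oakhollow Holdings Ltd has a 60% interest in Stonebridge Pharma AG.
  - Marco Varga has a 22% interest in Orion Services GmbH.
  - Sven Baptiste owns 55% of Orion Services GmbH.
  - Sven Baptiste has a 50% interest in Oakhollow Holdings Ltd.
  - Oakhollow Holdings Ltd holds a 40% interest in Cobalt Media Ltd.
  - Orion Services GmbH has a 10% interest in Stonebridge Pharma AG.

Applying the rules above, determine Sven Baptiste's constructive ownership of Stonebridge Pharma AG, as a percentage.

37.5%

By parent–child attribution (R1), Sven Baptiste is treated as also owning Dana Baptiste's interest in Orion Services GmbH, giving 55% + 20% = 75%.
Chain via Oakhollow Holdings Ltd (R2): 50% × 60% = 30% of Stonebridge Pharma AG.
Chain via Orion Services GmbH (R2): 75% × 10% = 7.5% of Stonebridge Pharma AG.
Aggregating (R3): 30% + 7.5% = 37.5%.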